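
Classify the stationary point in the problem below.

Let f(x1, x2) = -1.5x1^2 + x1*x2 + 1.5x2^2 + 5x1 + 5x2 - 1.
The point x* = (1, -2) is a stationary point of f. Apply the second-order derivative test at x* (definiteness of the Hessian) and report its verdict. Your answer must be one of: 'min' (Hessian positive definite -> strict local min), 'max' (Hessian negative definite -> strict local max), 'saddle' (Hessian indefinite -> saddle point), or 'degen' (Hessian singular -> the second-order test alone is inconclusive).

Compute the Hessian H = grad^2 f:
  H = [[-3, 1], [1, 3]]
Verify stationarity: grad f(x*) = H x* + g = (0, 0).
Eigenvalues of H: -3.1623, 3.1623.
Eigenvalues have mixed signs, so H is indefinite -> x* is a saddle point.

saddle


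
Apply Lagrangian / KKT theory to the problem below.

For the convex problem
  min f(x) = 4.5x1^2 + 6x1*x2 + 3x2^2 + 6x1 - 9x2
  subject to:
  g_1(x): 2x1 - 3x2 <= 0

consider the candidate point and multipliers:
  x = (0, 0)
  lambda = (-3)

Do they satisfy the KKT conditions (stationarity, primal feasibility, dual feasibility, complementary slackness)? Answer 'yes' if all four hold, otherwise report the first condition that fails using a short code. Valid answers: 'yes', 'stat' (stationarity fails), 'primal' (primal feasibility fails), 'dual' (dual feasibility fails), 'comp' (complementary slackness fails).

Gradient of f: grad f(x) = Q x + c = (6, -9)
Constraint values g_i(x) = a_i^T x - b_i:
  g_1((0, 0)) = 0
Stationarity residual: grad f(x) + sum_i lambda_i a_i = (0, 0)
  -> stationarity OK
Primal feasibility (all g_i <= 0): OK
Dual feasibility (all lambda_i >= 0): FAILS
Complementary slackness (lambda_i * g_i(x) = 0 for all i): OK

Verdict: the first failing condition is dual_feasibility -> dual.

dual


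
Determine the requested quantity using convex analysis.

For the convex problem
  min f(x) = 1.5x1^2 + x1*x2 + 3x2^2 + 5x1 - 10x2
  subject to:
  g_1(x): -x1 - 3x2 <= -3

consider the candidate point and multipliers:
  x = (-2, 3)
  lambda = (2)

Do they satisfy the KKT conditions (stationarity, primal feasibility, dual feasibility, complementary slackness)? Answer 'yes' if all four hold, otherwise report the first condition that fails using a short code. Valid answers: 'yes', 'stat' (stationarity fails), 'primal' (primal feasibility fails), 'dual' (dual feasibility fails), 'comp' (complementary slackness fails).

Gradient of f: grad f(x) = Q x + c = (2, 6)
Constraint values g_i(x) = a_i^T x - b_i:
  g_1((-2, 3)) = -4
Stationarity residual: grad f(x) + sum_i lambda_i a_i = (0, 0)
  -> stationarity OK
Primal feasibility (all g_i <= 0): OK
Dual feasibility (all lambda_i >= 0): OK
Complementary slackness (lambda_i * g_i(x) = 0 for all i): FAILS

Verdict: the first failing condition is complementary_slackness -> comp.

comp


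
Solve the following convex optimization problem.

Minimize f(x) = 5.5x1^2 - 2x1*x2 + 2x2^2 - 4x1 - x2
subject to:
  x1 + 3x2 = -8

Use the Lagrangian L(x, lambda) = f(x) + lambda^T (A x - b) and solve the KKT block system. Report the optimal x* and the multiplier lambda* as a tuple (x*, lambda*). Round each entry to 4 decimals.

Form the Lagrangian:
  L(x, lambda) = (1/2) x^T Q x + c^T x + lambda^T (A x - b)
Stationarity (grad_x L = 0): Q x + c + A^T lambda = 0.
Primal feasibility: A x = b.

This gives the KKT block system:
  [ Q   A^T ] [ x     ]   [-c ]
  [ A    0  ] [ lambda ] = [ b ]

Solving the linear system:
  x*      = (-0.4087, -2.5304)
  lambda* = (3.4348)
  f(x*)   = 15.8217

x* = (-0.4087, -2.5304), lambda* = (3.4348)


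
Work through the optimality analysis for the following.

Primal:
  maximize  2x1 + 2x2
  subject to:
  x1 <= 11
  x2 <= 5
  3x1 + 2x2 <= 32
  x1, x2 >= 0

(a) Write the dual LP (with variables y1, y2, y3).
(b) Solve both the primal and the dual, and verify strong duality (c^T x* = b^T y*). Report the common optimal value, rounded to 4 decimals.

The standard primal-dual pair for 'max c^T x s.t. A x <= b, x >= 0' is:
  Dual:  min b^T y  s.t.  A^T y >= c,  y >= 0.

So the dual LP is:
  minimize  11y1 + 5y2 + 32y3
  subject to:
    y1 + 3y3 >= 2
    y2 + 2y3 >= 2
    y1, y2, y3 >= 0

Solving the primal: x* = (7.3333, 5).
  primal value c^T x* = 24.6667.
Solving the dual: y* = (0, 0.6667, 0.6667).
  dual value b^T y* = 24.6667.
Strong duality: c^T x* = b^T y*. Confirmed.

24.6667


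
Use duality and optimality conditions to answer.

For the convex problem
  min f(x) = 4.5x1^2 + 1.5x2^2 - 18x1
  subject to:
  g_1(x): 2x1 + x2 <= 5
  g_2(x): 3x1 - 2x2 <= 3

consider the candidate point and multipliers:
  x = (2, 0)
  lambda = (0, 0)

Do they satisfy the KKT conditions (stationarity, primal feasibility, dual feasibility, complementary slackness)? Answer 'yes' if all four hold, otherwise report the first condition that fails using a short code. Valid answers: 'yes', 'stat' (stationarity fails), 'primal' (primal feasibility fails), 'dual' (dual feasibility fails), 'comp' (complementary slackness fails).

Gradient of f: grad f(x) = Q x + c = (0, 0)
Constraint values g_i(x) = a_i^T x - b_i:
  g_1((2, 0)) = -1
  g_2((2, 0)) = 3
Stationarity residual: grad f(x) + sum_i lambda_i a_i = (0, 0)
  -> stationarity OK
Primal feasibility (all g_i <= 0): FAILS
Dual feasibility (all lambda_i >= 0): OK
Complementary slackness (lambda_i * g_i(x) = 0 for all i): OK

Verdict: the first failing condition is primal_feasibility -> primal.

primal


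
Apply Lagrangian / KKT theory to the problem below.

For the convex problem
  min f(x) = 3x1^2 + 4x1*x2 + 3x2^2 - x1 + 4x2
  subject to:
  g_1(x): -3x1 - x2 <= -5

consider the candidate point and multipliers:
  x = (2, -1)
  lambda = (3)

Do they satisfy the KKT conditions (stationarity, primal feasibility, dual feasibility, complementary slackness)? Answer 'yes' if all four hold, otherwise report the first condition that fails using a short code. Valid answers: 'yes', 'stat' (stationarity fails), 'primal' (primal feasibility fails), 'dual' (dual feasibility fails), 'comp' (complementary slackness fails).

Gradient of f: grad f(x) = Q x + c = (7, 6)
Constraint values g_i(x) = a_i^T x - b_i:
  g_1((2, -1)) = 0
Stationarity residual: grad f(x) + sum_i lambda_i a_i = (-2, 3)
  -> stationarity FAILS
Primal feasibility (all g_i <= 0): OK
Dual feasibility (all lambda_i >= 0): OK
Complementary slackness (lambda_i * g_i(x) = 0 for all i): OK

Verdict: the first failing condition is stationarity -> stat.

stat


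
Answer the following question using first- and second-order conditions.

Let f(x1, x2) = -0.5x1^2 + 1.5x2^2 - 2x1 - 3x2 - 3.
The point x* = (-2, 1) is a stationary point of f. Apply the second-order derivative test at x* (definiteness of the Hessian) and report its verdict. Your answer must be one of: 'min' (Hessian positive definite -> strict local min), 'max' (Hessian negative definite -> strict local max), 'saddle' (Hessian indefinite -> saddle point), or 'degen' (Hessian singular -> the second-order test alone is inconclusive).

Compute the Hessian H = grad^2 f:
  H = [[-1, 0], [0, 3]]
Verify stationarity: grad f(x*) = H x* + g = (0, 0).
Eigenvalues of H: -1, 3.
Eigenvalues have mixed signs, so H is indefinite -> x* is a saddle point.

saddle


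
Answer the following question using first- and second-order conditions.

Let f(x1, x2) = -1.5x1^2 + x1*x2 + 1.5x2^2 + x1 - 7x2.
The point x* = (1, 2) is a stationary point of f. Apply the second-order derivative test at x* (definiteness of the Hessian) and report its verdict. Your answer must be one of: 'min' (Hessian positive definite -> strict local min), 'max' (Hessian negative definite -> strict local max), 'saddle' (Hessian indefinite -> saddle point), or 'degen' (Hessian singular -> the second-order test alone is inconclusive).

Compute the Hessian H = grad^2 f:
  H = [[-3, 1], [1, 3]]
Verify stationarity: grad f(x*) = H x* + g = (0, 0).
Eigenvalues of H: -3.1623, 3.1623.
Eigenvalues have mixed signs, so H is indefinite -> x* is a saddle point.

saddle


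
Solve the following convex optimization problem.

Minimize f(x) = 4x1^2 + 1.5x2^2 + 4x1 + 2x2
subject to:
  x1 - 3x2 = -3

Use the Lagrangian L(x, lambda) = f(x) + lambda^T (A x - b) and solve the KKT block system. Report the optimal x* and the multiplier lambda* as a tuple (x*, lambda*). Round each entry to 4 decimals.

Form the Lagrangian:
  L(x, lambda) = (1/2) x^T Q x + c^T x + lambda^T (A x - b)
Stationarity (grad_x L = 0): Q x + c + A^T lambda = 0.
Primal feasibility: A x = b.

This gives the KKT block system:
  [ Q   A^T ] [ x     ]   [-c ]
  [ A    0  ] [ lambda ] = [ b ]

Solving the linear system:
  x*      = (-0.68, 0.7733)
  lambda* = (1.44)
  f(x*)   = 1.5733

x* = (-0.68, 0.7733), lambda* = (1.44)


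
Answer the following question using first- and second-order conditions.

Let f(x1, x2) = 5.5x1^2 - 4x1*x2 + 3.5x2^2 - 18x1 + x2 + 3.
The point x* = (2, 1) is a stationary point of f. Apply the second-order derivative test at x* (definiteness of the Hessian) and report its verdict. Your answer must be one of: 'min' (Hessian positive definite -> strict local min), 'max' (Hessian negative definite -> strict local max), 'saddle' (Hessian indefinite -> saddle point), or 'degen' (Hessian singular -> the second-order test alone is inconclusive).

Compute the Hessian H = grad^2 f:
  H = [[11, -4], [-4, 7]]
Verify stationarity: grad f(x*) = H x* + g = (0, 0).
Eigenvalues of H: 4.5279, 13.4721.
Both eigenvalues > 0, so H is positive definite -> x* is a strict local min.

min


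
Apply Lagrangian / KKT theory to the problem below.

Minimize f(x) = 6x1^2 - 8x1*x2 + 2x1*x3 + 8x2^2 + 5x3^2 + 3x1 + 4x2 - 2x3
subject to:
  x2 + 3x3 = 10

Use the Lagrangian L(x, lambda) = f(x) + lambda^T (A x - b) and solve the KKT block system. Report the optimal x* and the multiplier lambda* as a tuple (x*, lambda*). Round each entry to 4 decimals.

Form the Lagrangian:
  L(x, lambda) = (1/2) x^T Q x + c^T x + lambda^T (A x - b)
Stationarity (grad_x L = 0): Q x + c + A^T lambda = 0.
Primal feasibility: A x = b.

This gives the KKT block system:
  [ Q   A^T ] [ x     ]   [-c ]
  [ A    0  ] [ lambda ] = [ b ]

Solving the linear system:
  x*      = (-0.8413, -0.0495, 3.3498)
  lambda* = (-9.9386)
  f(x*)   = 44.9821

x* = (-0.8413, -0.0495, 3.3498), lambda* = (-9.9386)


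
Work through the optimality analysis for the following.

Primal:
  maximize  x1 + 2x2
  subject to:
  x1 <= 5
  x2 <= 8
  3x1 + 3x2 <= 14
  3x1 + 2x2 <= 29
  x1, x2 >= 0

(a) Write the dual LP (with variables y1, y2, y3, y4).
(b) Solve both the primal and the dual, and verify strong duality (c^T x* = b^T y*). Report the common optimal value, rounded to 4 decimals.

The standard primal-dual pair for 'max c^T x s.t. A x <= b, x >= 0' is:
  Dual:  min b^T y  s.t.  A^T y >= c,  y >= 0.

So the dual LP is:
  minimize  5y1 + 8y2 + 14y3 + 29y4
  subject to:
    y1 + 3y3 + 3y4 >= 1
    y2 + 3y3 + 2y4 >= 2
    y1, y2, y3, y4 >= 0

Solving the primal: x* = (0, 4.6667).
  primal value c^T x* = 9.3333.
Solving the dual: y* = (0, 0, 0.6667, 0).
  dual value b^T y* = 9.3333.
Strong duality: c^T x* = b^T y*. Confirmed.

9.3333


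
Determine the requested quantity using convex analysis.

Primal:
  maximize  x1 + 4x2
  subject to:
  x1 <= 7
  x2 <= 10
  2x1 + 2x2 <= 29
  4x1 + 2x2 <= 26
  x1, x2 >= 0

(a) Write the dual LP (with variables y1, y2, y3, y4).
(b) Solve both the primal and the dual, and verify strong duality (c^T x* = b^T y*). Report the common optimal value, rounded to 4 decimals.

The standard primal-dual pair for 'max c^T x s.t. A x <= b, x >= 0' is:
  Dual:  min b^T y  s.t.  A^T y >= c,  y >= 0.

So the dual LP is:
  minimize  7y1 + 10y2 + 29y3 + 26y4
  subject to:
    y1 + 2y3 + 4y4 >= 1
    y2 + 2y3 + 2y4 >= 4
    y1, y2, y3, y4 >= 0

Solving the primal: x* = (1.5, 10).
  primal value c^T x* = 41.5.
Solving the dual: y* = (0, 3.5, 0, 0.25).
  dual value b^T y* = 41.5.
Strong duality: c^T x* = b^T y*. Confirmed.

41.5


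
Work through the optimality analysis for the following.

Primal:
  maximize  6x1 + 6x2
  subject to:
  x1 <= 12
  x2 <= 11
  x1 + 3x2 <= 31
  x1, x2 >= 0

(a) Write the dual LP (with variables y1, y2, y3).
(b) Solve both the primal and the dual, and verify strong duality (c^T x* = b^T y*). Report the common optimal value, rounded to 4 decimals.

The standard primal-dual pair for 'max c^T x s.t. A x <= b, x >= 0' is:
  Dual:  min b^T y  s.t.  A^T y >= c,  y >= 0.

So the dual LP is:
  minimize  12y1 + 11y2 + 31y3
  subject to:
    y1 + y3 >= 6
    y2 + 3y3 >= 6
    y1, y2, y3 >= 0

Solving the primal: x* = (12, 6.3333).
  primal value c^T x* = 110.
Solving the dual: y* = (4, 0, 2).
  dual value b^T y* = 110.
Strong duality: c^T x* = b^T y*. Confirmed.

110


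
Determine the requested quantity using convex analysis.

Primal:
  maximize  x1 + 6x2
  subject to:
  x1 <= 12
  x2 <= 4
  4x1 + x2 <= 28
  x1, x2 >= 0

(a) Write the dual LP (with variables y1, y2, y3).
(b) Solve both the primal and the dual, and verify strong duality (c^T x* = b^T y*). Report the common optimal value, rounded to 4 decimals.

The standard primal-dual pair for 'max c^T x s.t. A x <= b, x >= 0' is:
  Dual:  min b^T y  s.t.  A^T y >= c,  y >= 0.

So the dual LP is:
  minimize  12y1 + 4y2 + 28y3
  subject to:
    y1 + 4y3 >= 1
    y2 + y3 >= 6
    y1, y2, y3 >= 0

Solving the primal: x* = (6, 4).
  primal value c^T x* = 30.
Solving the dual: y* = (0, 5.75, 0.25).
  dual value b^T y* = 30.
Strong duality: c^T x* = b^T y*. Confirmed.

30


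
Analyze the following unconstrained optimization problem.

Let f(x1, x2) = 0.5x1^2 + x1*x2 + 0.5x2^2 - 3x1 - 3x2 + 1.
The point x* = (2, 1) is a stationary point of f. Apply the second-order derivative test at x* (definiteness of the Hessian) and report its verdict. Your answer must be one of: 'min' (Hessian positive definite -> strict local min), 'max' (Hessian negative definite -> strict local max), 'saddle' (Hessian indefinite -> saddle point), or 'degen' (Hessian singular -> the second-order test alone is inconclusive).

Compute the Hessian H = grad^2 f:
  H = [[1, 1], [1, 1]]
Verify stationarity: grad f(x*) = H x* + g = (0, 0).
Eigenvalues of H: 0, 2.
H has a zero eigenvalue (singular; positive semidefinite but not definite), so H is neither positive definite, negative definite, nor indefinite. The second-order test alone is inconclusive -> degen.
(Indeed, f is constant along the null direction of H through x*, so x* is not a strict local extremum.)

degen


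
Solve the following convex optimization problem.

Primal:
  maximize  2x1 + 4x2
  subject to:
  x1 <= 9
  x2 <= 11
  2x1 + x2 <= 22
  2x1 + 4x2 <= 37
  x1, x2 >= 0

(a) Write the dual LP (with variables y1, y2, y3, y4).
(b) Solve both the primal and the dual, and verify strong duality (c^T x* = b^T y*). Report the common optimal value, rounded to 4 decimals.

The standard primal-dual pair for 'max c^T x s.t. A x <= b, x >= 0' is:
  Dual:  min b^T y  s.t.  A^T y >= c,  y >= 0.

So the dual LP is:
  minimize  9y1 + 11y2 + 22y3 + 37y4
  subject to:
    y1 + 2y3 + 2y4 >= 2
    y2 + y3 + 4y4 >= 4
    y1, y2, y3, y4 >= 0

Solving the primal: x* = (8.5, 5).
  primal value c^T x* = 37.
Solving the dual: y* = (0, 0, 0, 1).
  dual value b^T y* = 37.
Strong duality: c^T x* = b^T y*. Confirmed.

37


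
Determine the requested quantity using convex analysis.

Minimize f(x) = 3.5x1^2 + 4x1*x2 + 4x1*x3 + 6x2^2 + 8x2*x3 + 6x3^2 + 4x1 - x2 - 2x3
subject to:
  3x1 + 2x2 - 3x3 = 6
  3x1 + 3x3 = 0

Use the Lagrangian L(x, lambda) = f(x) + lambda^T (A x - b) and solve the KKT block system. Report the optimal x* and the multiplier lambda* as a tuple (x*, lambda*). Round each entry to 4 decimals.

Form the Lagrangian:
  L(x, lambda) = (1/2) x^T Q x + c^T x + lambda^T (A x - b)
Stationarity (grad_x L = 0): Q x + c + A^T lambda = 0.
Primal feasibility: A x = b.

This gives the KKT block system:
  [ Q   A^T ] [ x     ]   [-c ]
  [ A    0  ] [ lambda ] = [ b ]

Solving the linear system:
  x*      = (0.7762, 0.6713, -0.7762)
  lambda* = (-1.9755, -1.0291)
  f(x*)   = 7.9196

x* = (0.7762, 0.6713, -0.7762), lambda* = (-1.9755, -1.0291)


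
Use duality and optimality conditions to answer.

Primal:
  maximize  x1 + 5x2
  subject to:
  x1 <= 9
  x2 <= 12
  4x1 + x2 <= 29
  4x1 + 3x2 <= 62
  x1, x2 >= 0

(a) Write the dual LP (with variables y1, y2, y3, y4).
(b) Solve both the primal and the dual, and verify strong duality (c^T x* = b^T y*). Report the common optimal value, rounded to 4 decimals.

The standard primal-dual pair for 'max c^T x s.t. A x <= b, x >= 0' is:
  Dual:  min b^T y  s.t.  A^T y >= c,  y >= 0.

So the dual LP is:
  minimize  9y1 + 12y2 + 29y3 + 62y4
  subject to:
    y1 + 4y3 + 4y4 >= 1
    y2 + y3 + 3y4 >= 5
    y1, y2, y3, y4 >= 0

Solving the primal: x* = (4.25, 12).
  primal value c^T x* = 64.25.
Solving the dual: y* = (0, 4.75, 0.25, 0).
  dual value b^T y* = 64.25.
Strong duality: c^T x* = b^T y*. Confirmed.

64.25


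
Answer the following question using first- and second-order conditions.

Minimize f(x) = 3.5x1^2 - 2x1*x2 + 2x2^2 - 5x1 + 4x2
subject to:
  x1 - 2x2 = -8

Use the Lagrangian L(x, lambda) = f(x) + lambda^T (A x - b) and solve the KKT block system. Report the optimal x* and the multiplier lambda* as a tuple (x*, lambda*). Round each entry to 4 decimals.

Form the Lagrangian:
  L(x, lambda) = (1/2) x^T Q x + c^T x + lambda^T (A x - b)
Stationarity (grad_x L = 0): Q x + c + A^T lambda = 0.
Primal feasibility: A x = b.

This gives the KKT block system:
  [ Q   A^T ] [ x     ]   [-c ]
  [ A    0  ] [ lambda ] = [ b ]

Solving the linear system:
  x*      = (0.5, 4.25)
  lambda* = (10)
  f(x*)   = 47.25

x* = (0.5, 4.25), lambda* = (10)


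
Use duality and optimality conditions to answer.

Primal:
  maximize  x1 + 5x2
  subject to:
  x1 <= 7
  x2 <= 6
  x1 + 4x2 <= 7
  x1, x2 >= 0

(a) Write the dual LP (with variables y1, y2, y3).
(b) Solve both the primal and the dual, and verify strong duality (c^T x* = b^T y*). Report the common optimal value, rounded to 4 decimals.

The standard primal-dual pair for 'max c^T x s.t. A x <= b, x >= 0' is:
  Dual:  min b^T y  s.t.  A^T y >= c,  y >= 0.

So the dual LP is:
  minimize  7y1 + 6y2 + 7y3
  subject to:
    y1 + y3 >= 1
    y2 + 4y3 >= 5
    y1, y2, y3 >= 0

Solving the primal: x* = (0, 1.75).
  primal value c^T x* = 8.75.
Solving the dual: y* = (0, 0, 1.25).
  dual value b^T y* = 8.75.
Strong duality: c^T x* = b^T y*. Confirmed.

8.75


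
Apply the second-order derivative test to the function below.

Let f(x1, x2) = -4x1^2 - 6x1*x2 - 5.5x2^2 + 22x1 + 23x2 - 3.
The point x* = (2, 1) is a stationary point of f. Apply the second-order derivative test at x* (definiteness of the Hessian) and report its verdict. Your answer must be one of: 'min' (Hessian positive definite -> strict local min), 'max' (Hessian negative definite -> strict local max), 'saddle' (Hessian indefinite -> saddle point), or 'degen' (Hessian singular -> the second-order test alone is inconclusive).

Compute the Hessian H = grad^2 f:
  H = [[-8, -6], [-6, -11]]
Verify stationarity: grad f(x*) = H x* + g = (0, 0).
Eigenvalues of H: -15.6847, -3.3153.
Both eigenvalues < 0, so H is negative definite -> x* is a strict local max.

max


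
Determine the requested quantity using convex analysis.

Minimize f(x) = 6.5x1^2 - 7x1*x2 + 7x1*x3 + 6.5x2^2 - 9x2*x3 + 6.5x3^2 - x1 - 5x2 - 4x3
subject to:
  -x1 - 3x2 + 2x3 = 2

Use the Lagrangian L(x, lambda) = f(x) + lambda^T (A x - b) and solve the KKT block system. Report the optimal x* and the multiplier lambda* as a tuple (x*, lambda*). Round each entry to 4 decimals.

Form the Lagrangian:
  L(x, lambda) = (1/2) x^T Q x + c^T x + lambda^T (A x - b)
Stationarity (grad_x L = 0): Q x + c + A^T lambda = 0.
Primal feasibility: A x = b.

This gives the KKT block system:
  [ Q   A^T ] [ x     ]   [-c ]
  [ A    0  ] [ lambda ] = [ b ]

Solving the linear system:
  x*      = (-0.5917, 0.3723, 1.2626)
  lambda* = (-2.4604)
  f(x*)   = -0.6996

x* = (-0.5917, 0.3723, 1.2626), lambda* = (-2.4604)


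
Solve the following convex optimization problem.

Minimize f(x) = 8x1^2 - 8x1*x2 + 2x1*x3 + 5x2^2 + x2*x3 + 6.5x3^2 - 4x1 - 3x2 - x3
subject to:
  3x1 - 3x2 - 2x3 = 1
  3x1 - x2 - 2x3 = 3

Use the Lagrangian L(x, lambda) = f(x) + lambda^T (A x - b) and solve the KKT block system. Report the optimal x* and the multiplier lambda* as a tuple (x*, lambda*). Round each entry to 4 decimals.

Form the Lagrangian:
  L(x, lambda) = (1/2) x^T Q x + c^T x + lambda^T (A x - b)
Stationarity (grad_x L = 0): Q x + c + A^T lambda = 0.
Primal feasibility: A x = b.

This gives the KKT block system:
  [ Q   A^T ] [ x     ]   [-c ]
  [ A    0  ] [ lambda ] = [ b ]

Solving the linear system:
  x*      = (1.0732, 1, -0.3902)
  lambda* = (-0.2561, -1.2073)
  f(x*)   = -1.5122

x* = (1.0732, 1, -0.3902), lambda* = (-0.2561, -1.2073)


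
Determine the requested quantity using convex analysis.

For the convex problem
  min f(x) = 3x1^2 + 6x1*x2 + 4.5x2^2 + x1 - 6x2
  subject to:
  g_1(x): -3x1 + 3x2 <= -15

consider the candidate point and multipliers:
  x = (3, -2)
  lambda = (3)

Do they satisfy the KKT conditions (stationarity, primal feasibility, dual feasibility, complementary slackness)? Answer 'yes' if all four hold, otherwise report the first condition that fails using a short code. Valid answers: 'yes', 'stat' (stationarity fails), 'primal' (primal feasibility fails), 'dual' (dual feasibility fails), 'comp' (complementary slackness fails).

Gradient of f: grad f(x) = Q x + c = (7, -6)
Constraint values g_i(x) = a_i^T x - b_i:
  g_1((3, -2)) = 0
Stationarity residual: grad f(x) + sum_i lambda_i a_i = (-2, 3)
  -> stationarity FAILS
Primal feasibility (all g_i <= 0): OK
Dual feasibility (all lambda_i >= 0): OK
Complementary slackness (lambda_i * g_i(x) = 0 for all i): OK

Verdict: the first failing condition is stationarity -> stat.

stat


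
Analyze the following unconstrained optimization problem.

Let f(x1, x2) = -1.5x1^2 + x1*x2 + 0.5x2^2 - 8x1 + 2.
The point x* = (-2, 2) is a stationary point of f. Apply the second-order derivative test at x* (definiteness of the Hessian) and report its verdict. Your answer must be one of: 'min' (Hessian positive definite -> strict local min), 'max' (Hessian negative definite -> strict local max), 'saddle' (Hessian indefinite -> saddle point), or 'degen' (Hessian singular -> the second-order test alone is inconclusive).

Compute the Hessian H = grad^2 f:
  H = [[-3, 1], [1, 1]]
Verify stationarity: grad f(x*) = H x* + g = (0, 0).
Eigenvalues of H: -3.2361, 1.2361.
Eigenvalues have mixed signs, so H is indefinite -> x* is a saddle point.

saddle


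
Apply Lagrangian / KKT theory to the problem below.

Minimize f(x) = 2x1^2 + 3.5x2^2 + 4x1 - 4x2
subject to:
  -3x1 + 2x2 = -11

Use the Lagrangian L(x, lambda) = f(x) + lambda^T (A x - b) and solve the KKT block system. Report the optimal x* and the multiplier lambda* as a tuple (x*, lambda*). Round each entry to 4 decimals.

Form the Lagrangian:
  L(x, lambda) = (1/2) x^T Q x + c^T x + lambda^T (A x - b)
Stationarity (grad_x L = 0): Q x + c + A^T lambda = 0.
Primal feasibility: A x = b.

This gives the KKT block system:
  [ Q   A^T ] [ x     ]   [-c ]
  [ A    0  ] [ lambda ] = [ b ]

Solving the linear system:
  x*      = (3.0253, -0.962)
  lambda* = (5.3671)
  f(x*)   = 37.4937

x* = (3.0253, -0.962), lambda* = (5.3671)


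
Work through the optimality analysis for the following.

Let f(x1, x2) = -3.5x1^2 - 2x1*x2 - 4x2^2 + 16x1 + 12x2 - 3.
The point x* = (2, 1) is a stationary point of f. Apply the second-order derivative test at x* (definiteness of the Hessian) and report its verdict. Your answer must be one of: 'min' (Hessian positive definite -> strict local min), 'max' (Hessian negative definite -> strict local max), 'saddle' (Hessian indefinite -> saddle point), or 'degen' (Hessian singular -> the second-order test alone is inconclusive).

Compute the Hessian H = grad^2 f:
  H = [[-7, -2], [-2, -8]]
Verify stationarity: grad f(x*) = H x* + g = (0, 0).
Eigenvalues of H: -9.5616, -5.4384.
Both eigenvalues < 0, so H is negative definite -> x* is a strict local max.

max


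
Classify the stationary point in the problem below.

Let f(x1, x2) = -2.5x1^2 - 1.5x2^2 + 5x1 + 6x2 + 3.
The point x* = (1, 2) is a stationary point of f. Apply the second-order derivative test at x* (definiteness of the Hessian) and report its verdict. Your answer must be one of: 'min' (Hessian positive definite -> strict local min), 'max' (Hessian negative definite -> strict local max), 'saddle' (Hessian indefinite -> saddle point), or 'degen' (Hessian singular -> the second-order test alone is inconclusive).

Compute the Hessian H = grad^2 f:
  H = [[-5, 0], [0, -3]]
Verify stationarity: grad f(x*) = H x* + g = (0, 0).
Eigenvalues of H: -5, -3.
Both eigenvalues < 0, so H is negative definite -> x* is a strict local max.

max


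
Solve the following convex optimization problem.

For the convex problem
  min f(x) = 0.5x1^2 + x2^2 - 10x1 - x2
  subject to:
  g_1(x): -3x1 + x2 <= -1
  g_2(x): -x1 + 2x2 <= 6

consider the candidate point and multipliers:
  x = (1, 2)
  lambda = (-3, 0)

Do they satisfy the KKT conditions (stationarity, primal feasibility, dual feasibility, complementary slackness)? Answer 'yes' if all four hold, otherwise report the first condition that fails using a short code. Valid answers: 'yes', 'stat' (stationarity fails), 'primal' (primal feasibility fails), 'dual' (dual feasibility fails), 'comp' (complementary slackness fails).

Gradient of f: grad f(x) = Q x + c = (-9, 3)
Constraint values g_i(x) = a_i^T x - b_i:
  g_1((1, 2)) = 0
  g_2((1, 2)) = -3
Stationarity residual: grad f(x) + sum_i lambda_i a_i = (0, 0)
  -> stationarity OK
Primal feasibility (all g_i <= 0): OK
Dual feasibility (all lambda_i >= 0): FAILS
Complementary slackness (lambda_i * g_i(x) = 0 for all i): OK

Verdict: the first failing condition is dual_feasibility -> dual.

dual


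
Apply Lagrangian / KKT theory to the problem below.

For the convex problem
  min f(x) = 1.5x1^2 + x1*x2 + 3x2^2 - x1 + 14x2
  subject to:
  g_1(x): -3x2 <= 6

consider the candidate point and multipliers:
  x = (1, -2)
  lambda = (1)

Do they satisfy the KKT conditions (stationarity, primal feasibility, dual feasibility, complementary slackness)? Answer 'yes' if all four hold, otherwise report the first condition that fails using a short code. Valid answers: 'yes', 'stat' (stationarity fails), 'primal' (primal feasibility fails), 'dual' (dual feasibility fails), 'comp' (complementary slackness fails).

Gradient of f: grad f(x) = Q x + c = (0, 3)
Constraint values g_i(x) = a_i^T x - b_i:
  g_1((1, -2)) = 0
Stationarity residual: grad f(x) + sum_i lambda_i a_i = (0, 0)
  -> stationarity OK
Primal feasibility (all g_i <= 0): OK
Dual feasibility (all lambda_i >= 0): OK
Complementary slackness (lambda_i * g_i(x) = 0 for all i): OK

Verdict: yes, KKT holds.

yes


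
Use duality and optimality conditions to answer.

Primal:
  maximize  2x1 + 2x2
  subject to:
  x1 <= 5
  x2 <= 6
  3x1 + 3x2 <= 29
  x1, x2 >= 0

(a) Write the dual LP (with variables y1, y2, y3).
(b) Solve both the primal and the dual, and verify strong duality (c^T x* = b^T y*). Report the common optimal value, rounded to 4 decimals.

The standard primal-dual pair for 'max c^T x s.t. A x <= b, x >= 0' is:
  Dual:  min b^T y  s.t.  A^T y >= c,  y >= 0.

So the dual LP is:
  minimize  5y1 + 6y2 + 29y3
  subject to:
    y1 + 3y3 >= 2
    y2 + 3y3 >= 2
    y1, y2, y3 >= 0

Solving the primal: x* = (3.6667, 6).
  primal value c^T x* = 19.3333.
Solving the dual: y* = (0, 0, 0.6667).
  dual value b^T y* = 19.3333.
Strong duality: c^T x* = b^T y*. Confirmed.

19.3333


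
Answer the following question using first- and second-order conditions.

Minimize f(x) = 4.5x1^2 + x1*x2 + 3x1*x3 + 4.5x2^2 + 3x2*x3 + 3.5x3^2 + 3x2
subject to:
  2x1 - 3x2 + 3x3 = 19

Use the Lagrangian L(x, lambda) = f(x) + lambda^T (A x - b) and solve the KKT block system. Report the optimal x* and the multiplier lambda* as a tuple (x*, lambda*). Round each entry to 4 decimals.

Form the Lagrangian:
  L(x, lambda) = (1/2) x^T Q x + c^T x + lambda^T (A x - b)
Stationarity (grad_x L = 0): Q x + c + A^T lambda = 0.
Primal feasibility: A x = b.

This gives the KKT block system:
  [ Q   A^T ] [ x     ]   [-c ]
  [ A    0  ] [ lambda ] = [ b ]

Solving the linear system:
  x*      = (0.323, -2.976, 3.142)
  lambda* = (-4.6783)
  f(x*)   = 39.9802

x* = (0.323, -2.976, 3.142), lambda* = (-4.6783)


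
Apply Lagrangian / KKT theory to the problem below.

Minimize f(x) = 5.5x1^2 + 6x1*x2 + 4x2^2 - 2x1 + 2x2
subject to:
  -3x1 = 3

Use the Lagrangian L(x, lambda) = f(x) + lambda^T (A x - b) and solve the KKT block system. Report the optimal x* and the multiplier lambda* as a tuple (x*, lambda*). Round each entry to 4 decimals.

Form the Lagrangian:
  L(x, lambda) = (1/2) x^T Q x + c^T x + lambda^T (A x - b)
Stationarity (grad_x L = 0): Q x + c + A^T lambda = 0.
Primal feasibility: A x = b.

This gives the KKT block system:
  [ Q   A^T ] [ x     ]   [-c ]
  [ A    0  ] [ lambda ] = [ b ]

Solving the linear system:
  x*      = (-1, 0.5)
  lambda* = (-3.3333)
  f(x*)   = 6.5

x* = (-1, 0.5), lambda* = (-3.3333)


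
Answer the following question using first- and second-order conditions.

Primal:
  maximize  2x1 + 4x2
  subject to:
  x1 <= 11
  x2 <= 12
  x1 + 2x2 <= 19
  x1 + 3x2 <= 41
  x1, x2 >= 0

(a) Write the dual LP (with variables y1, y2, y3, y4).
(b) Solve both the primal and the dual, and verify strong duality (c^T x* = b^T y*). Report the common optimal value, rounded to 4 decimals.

The standard primal-dual pair for 'max c^T x s.t. A x <= b, x >= 0' is:
  Dual:  min b^T y  s.t.  A^T y >= c,  y >= 0.

So the dual LP is:
  minimize  11y1 + 12y2 + 19y3 + 41y4
  subject to:
    y1 + y3 + y4 >= 2
    y2 + 2y3 + 3y4 >= 4
    y1, y2, y3, y4 >= 0

Solving the primal: x* = (0, 9.5).
  primal value c^T x* = 38.
Solving the dual: y* = (0, 0, 2, 0).
  dual value b^T y* = 38.
Strong duality: c^T x* = b^T y*. Confirmed.

38


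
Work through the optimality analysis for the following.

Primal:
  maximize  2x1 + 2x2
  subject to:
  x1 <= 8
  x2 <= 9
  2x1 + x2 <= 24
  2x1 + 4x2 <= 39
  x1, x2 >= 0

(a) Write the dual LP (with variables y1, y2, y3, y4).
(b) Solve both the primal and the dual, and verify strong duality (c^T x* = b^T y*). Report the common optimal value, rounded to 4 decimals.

The standard primal-dual pair for 'max c^T x s.t. A x <= b, x >= 0' is:
  Dual:  min b^T y  s.t.  A^T y >= c,  y >= 0.

So the dual LP is:
  minimize  8y1 + 9y2 + 24y3 + 39y4
  subject to:
    y1 + 2y3 + 2y4 >= 2
    y2 + y3 + 4y4 >= 2
    y1, y2, y3, y4 >= 0

Solving the primal: x* = (8, 5.75).
  primal value c^T x* = 27.5.
Solving the dual: y* = (1, 0, 0, 0.5).
  dual value b^T y* = 27.5.
Strong duality: c^T x* = b^T y*. Confirmed.

27.5


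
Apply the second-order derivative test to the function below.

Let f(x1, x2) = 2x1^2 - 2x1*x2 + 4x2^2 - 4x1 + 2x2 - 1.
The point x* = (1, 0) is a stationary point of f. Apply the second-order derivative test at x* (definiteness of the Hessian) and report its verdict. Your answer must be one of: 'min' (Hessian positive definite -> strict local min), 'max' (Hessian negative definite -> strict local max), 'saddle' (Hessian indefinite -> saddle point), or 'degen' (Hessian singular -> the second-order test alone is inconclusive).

Compute the Hessian H = grad^2 f:
  H = [[4, -2], [-2, 8]]
Verify stationarity: grad f(x*) = H x* + g = (0, 0).
Eigenvalues of H: 3.1716, 8.8284.
Both eigenvalues > 0, so H is positive definite -> x* is a strict local min.

min


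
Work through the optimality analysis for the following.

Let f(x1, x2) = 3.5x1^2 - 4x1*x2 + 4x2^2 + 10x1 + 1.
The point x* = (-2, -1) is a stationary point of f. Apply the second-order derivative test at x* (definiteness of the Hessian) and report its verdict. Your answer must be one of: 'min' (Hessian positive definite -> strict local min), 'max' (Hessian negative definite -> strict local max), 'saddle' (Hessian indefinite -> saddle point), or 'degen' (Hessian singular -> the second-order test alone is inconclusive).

Compute the Hessian H = grad^2 f:
  H = [[7, -4], [-4, 8]]
Verify stationarity: grad f(x*) = H x* + g = (0, 0).
Eigenvalues of H: 3.4689, 11.5311.
Both eigenvalues > 0, so H is positive definite -> x* is a strict local min.

min


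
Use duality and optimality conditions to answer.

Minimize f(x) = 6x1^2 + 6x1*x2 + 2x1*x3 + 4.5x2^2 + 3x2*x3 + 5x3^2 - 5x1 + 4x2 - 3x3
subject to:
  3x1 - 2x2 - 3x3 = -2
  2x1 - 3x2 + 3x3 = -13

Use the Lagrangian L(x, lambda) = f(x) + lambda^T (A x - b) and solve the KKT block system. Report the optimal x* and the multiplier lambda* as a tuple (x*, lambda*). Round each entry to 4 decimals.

Form the Lagrangian:
  L(x, lambda) = (1/2) x^T Q x + c^T x + lambda^T (A x - b)
Stationarity (grad_x L = 0): Q x + c + A^T lambda = 0.
Primal feasibility: A x = b.

This gives the KKT block system:
  [ Q   A^T ] [ x     ]   [-c ]
  [ A    0  ] [ lambda ] = [ b ]

Solving the linear system:
  x*      = (-0.9318, 2.0682, -1.6439)
  lambda* = (-0.6012, 4.4315)
  f(x*)   = 37.135

x* = (-0.9318, 2.0682, -1.6439), lambda* = (-0.6012, 4.4315)


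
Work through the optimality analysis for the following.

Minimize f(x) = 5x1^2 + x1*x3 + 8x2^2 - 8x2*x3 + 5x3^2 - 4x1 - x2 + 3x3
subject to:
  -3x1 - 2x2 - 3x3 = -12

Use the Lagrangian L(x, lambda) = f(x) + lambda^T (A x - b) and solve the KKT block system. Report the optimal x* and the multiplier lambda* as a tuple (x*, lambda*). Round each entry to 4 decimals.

Form the Lagrangian:
  L(x, lambda) = (1/2) x^T Q x + c^T x + lambda^T (A x - b)
Stationarity (grad_x L = 0): Q x + c + A^T lambda = 0.
Primal feasibility: A x = b.

This gives the KKT block system:
  [ Q   A^T ] [ x     ]   [-c ]
  [ A    0  ] [ lambda ] = [ b ]

Solving the linear system:
  x*      = (1.3034, 1.3956, 1.7662)
  lambda* = (3.6001)
  f(x*)   = 20.9454

x* = (1.3034, 1.3956, 1.7662), lambda* = (3.6001)


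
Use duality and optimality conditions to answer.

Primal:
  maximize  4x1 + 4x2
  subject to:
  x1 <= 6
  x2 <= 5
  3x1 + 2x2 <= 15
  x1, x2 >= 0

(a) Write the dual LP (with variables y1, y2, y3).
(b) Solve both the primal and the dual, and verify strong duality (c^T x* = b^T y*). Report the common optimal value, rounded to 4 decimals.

The standard primal-dual pair for 'max c^T x s.t. A x <= b, x >= 0' is:
  Dual:  min b^T y  s.t.  A^T y >= c,  y >= 0.

So the dual LP is:
  minimize  6y1 + 5y2 + 15y3
  subject to:
    y1 + 3y3 >= 4
    y2 + 2y3 >= 4
    y1, y2, y3 >= 0

Solving the primal: x* = (1.6667, 5).
  primal value c^T x* = 26.6667.
Solving the dual: y* = (0, 1.3333, 1.3333).
  dual value b^T y* = 26.6667.
Strong duality: c^T x* = b^T y*. Confirmed.

26.6667


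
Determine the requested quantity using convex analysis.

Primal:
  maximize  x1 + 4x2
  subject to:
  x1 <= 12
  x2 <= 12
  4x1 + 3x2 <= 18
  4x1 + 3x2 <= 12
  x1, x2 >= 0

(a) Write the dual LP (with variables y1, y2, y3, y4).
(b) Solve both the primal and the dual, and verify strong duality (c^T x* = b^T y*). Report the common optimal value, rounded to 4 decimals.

The standard primal-dual pair for 'max c^T x s.t. A x <= b, x >= 0' is:
  Dual:  min b^T y  s.t.  A^T y >= c,  y >= 0.

So the dual LP is:
  minimize  12y1 + 12y2 + 18y3 + 12y4
  subject to:
    y1 + 4y3 + 4y4 >= 1
    y2 + 3y3 + 3y4 >= 4
    y1, y2, y3, y4 >= 0

Solving the primal: x* = (0, 4).
  primal value c^T x* = 16.
Solving the dual: y* = (0, 0, 0, 1.3333).
  dual value b^T y* = 16.
Strong duality: c^T x* = b^T y*. Confirmed.

16


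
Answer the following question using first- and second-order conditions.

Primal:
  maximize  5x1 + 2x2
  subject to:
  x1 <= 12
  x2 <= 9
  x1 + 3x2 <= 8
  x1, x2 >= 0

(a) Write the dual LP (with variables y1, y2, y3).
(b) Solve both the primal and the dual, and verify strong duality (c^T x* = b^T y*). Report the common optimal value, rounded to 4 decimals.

The standard primal-dual pair for 'max c^T x s.t. A x <= b, x >= 0' is:
  Dual:  min b^T y  s.t.  A^T y >= c,  y >= 0.

So the dual LP is:
  minimize  12y1 + 9y2 + 8y3
  subject to:
    y1 + y3 >= 5
    y2 + 3y3 >= 2
    y1, y2, y3 >= 0

Solving the primal: x* = (8, 0).
  primal value c^T x* = 40.
Solving the dual: y* = (0, 0, 5).
  dual value b^T y* = 40.
Strong duality: c^T x* = b^T y*. Confirmed.

40


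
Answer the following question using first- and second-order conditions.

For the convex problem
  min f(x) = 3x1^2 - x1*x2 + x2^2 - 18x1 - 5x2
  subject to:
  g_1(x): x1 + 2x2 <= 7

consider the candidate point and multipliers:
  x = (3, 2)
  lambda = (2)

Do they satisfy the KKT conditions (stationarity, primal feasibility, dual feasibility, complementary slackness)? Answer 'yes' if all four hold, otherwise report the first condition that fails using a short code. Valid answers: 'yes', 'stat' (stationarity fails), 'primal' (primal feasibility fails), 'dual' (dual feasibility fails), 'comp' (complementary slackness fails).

Gradient of f: grad f(x) = Q x + c = (-2, -4)
Constraint values g_i(x) = a_i^T x - b_i:
  g_1((3, 2)) = 0
Stationarity residual: grad f(x) + sum_i lambda_i a_i = (0, 0)
  -> stationarity OK
Primal feasibility (all g_i <= 0): OK
Dual feasibility (all lambda_i >= 0): OK
Complementary slackness (lambda_i * g_i(x) = 0 for all i): OK

Verdict: yes, KKT holds.

yes


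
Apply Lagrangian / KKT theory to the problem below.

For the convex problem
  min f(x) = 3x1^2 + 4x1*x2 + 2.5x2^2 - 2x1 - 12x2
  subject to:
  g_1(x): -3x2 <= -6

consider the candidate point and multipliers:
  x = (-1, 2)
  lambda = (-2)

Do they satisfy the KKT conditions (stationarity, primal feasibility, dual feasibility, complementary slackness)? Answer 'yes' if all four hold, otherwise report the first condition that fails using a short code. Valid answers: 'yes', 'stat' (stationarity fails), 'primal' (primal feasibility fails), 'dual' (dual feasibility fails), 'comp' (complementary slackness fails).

Gradient of f: grad f(x) = Q x + c = (0, -6)
Constraint values g_i(x) = a_i^T x - b_i:
  g_1((-1, 2)) = 0
Stationarity residual: grad f(x) + sum_i lambda_i a_i = (0, 0)
  -> stationarity OK
Primal feasibility (all g_i <= 0): OK
Dual feasibility (all lambda_i >= 0): FAILS
Complementary slackness (lambda_i * g_i(x) = 0 for all i): OK

Verdict: the first failing condition is dual_feasibility -> dual.

dual


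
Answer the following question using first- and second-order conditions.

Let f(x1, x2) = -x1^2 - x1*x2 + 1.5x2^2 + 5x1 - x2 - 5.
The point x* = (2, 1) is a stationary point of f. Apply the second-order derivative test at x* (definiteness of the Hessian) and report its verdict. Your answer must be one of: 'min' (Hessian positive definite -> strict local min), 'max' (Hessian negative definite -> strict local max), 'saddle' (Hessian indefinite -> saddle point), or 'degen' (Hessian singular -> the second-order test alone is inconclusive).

Compute the Hessian H = grad^2 f:
  H = [[-2, -1], [-1, 3]]
Verify stationarity: grad f(x*) = H x* + g = (0, 0).
Eigenvalues of H: -2.1926, 3.1926.
Eigenvalues have mixed signs, so H is indefinite -> x* is a saddle point.

saddle


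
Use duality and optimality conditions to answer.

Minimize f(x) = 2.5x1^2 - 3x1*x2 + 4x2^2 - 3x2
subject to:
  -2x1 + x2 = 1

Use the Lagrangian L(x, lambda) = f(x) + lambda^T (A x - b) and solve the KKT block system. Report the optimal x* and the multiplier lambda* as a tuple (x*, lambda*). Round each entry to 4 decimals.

Form the Lagrangian:
  L(x, lambda) = (1/2) x^T Q x + c^T x + lambda^T (A x - b)
Stationarity (grad_x L = 0): Q x + c + A^T lambda = 0.
Primal feasibility: A x = b.

This gives the KKT block system:
  [ Q   A^T ] [ x     ]   [-c ]
  [ A    0  ] [ lambda ] = [ b ]

Solving the linear system:
  x*      = (-0.28, 0.44)
  lambda* = (-1.36)
  f(x*)   = 0.02

x* = (-0.28, 0.44), lambda* = (-1.36)


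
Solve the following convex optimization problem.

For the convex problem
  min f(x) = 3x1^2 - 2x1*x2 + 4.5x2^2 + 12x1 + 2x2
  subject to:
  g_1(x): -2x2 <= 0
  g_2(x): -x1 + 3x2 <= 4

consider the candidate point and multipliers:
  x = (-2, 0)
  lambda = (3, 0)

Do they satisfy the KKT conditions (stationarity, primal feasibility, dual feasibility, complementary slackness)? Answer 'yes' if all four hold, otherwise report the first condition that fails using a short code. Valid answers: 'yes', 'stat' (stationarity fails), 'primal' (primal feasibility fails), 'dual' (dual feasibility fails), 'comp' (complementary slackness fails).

Gradient of f: grad f(x) = Q x + c = (0, 6)
Constraint values g_i(x) = a_i^T x - b_i:
  g_1((-2, 0)) = 0
  g_2((-2, 0)) = -2
Stationarity residual: grad f(x) + sum_i lambda_i a_i = (0, 0)
  -> stationarity OK
Primal feasibility (all g_i <= 0): OK
Dual feasibility (all lambda_i >= 0): OK
Complementary slackness (lambda_i * g_i(x) = 0 for all i): OK

Verdict: yes, KKT holds.

yes
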